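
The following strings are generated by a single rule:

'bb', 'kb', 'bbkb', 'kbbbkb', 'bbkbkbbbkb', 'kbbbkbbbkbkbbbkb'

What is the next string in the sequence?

bbkbkbbbkbkbbbkbbbkbkbbbkb

This is a Fibonacci-style word recurrence s(k) = s(k−2)·s(k−1): e.g. bb·kb = bbkb.
So term 7 is bbkbkbbbkb·kbbbkbbbkbkbbbkb.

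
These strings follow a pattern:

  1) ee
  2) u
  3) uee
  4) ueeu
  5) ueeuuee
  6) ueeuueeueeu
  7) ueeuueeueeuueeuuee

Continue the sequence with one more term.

From term 3 onward, concatenate the last term with the second-to-last: u·ee = uee, uee·u = ueeu, …
The next term joins ueeuueeueeuueeuuee and ueeuueeueeu.

ueeuueeueeuueeuueeueeuueeueeu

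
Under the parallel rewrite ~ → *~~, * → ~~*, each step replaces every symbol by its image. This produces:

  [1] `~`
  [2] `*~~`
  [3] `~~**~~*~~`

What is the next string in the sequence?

*~~*~~~~*~~**~~*~~~~**~~*~~

Expanding ~~**~~*~~: ~→*~~, ~→*~~, *→~~*, *→~~*, ~→*~~, ~→*~~, *→~~*, ~→*~~, ~→*~~. Concatenated: *~~ *~~ ~~* ~~* *~~ *~~ ~~* *~~ *~~.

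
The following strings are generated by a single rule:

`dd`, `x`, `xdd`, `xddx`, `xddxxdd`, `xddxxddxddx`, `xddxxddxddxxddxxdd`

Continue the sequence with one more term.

xddxxddxddxxddxxddxddxxddxddx

From term 3 onward, concatenate the last term with the second-to-last: x·dd = xdd, xdd·x = xddx, …
The next term joins xddxxddxddxxddxxdd and xddxxddxddx.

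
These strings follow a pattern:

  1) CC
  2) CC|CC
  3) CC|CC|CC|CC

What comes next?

Each string is two copies of the previous one joined by '|'.
Doubling CC|CC|CC|CC with '|' between the halves:

CC|CC|CC|CC|CC|CC|CC|CC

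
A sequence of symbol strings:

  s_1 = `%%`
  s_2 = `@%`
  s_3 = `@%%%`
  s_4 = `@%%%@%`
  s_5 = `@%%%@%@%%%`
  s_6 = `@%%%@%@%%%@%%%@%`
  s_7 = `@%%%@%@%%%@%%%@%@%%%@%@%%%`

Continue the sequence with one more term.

@%%%@%@%%%@%%%@%@%%%@%@%%%@%%%@%@%%%@%%%@%

From term 3 onward, concatenate the last term with the second-to-last: @%·%% = @%%%, @%%%·@% = @%%%@%, …
The next term joins @%%%@%@%%%@%%%@%@%%%@%@%%% and @%%%@%@%%%@%%%@%.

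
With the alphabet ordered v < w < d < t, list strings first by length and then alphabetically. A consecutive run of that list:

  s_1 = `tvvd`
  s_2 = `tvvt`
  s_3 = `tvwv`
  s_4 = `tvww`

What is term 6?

Continuing the enumeration 2 steps past tvww: tvww → tvwd → (answer).

tvwt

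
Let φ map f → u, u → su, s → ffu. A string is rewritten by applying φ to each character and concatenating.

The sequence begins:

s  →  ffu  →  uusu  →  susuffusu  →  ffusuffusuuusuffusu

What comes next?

Replace each of the 19 characters of ffusuffusuuusuffusu in place — u u su ffu su u u su ffu su su su ffu su u u su ffu su — and concatenate.

uusuffusuuusuffusususuffusuuusuffusu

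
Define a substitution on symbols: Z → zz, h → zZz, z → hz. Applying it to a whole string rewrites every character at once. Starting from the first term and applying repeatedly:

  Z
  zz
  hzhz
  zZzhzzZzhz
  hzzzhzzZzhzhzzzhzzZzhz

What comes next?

Rewriting the 22 symbols of hzzzhzzZzhzhzzzhzzZzhz one by one yields zZz hz hz hz zZz hz hz zz hz zZz hz zZz hz hz hz zZz hz hz zz hz zZz hz; concatenated:

zZzhzhzhzzZzhzhzzzhzzZzhzzZzhzhzhzzZzhzhzzzhzzZzhz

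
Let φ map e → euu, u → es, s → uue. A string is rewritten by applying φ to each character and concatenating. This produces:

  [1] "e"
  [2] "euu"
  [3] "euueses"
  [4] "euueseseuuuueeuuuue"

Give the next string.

Applying the rule to each of the 19 symbols of euueseseuuuueeuuuue gives the pieces euu es es euu uue euu uue euu es es es es euu euu es es es es euu, which concatenate to the answer.

euueseseuuuueeuuuueeuueseseseseuueuueseseseseuu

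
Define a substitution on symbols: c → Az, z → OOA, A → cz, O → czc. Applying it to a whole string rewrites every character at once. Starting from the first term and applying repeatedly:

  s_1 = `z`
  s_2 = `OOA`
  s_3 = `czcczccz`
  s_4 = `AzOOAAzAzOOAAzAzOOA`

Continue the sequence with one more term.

Applying the rule to each of the 19 symbols of AzOOAAzAzOOAAzAzOOA gives the pieces cz OOA czc czc cz cz OOA cz OOA czc czc cz cz OOA cz OOA czc czc cz, which concatenate to the answer.

czOOAczcczcczczOOAczOOAczcczcczczOOAczOOAczcczccz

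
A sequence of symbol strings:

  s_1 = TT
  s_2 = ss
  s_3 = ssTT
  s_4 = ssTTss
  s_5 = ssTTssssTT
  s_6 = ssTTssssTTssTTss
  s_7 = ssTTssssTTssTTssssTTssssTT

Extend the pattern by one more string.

This is a Fibonacci-style word recurrence s(k) = s(k−1)·s(k−2): e.g. ss·TT = ssTT.
So term 8 is ssTTssssTTssTTssssTTssssTT·ssTTssssTTssTTss.

ssTTssssTTssTTssssTTssssTTssTTssssTTssTTss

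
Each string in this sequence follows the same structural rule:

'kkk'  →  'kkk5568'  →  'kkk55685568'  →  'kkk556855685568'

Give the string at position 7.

kkk556855685568556855685568

Each term is the previous one with 5568 appended.
From kkk556855685568, 3 further steps: kkk556855685568 → kkk5568556855685568 → kkk55685568556855685568 → (answer).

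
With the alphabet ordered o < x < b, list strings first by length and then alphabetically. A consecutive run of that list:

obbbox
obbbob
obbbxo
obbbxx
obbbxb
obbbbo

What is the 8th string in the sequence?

obbbbb

Stepping forward 2 times from obbbbo: obbbbo → obbbbx, then the target.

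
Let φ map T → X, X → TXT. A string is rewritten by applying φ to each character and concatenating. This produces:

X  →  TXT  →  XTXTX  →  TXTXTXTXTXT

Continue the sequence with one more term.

Apply φ to TXTXTXTXTXT symbol by symbol: T→X, X→TXT, T→X, X→TXT, T→X, X→TXT, T→X, X→TXT, T→X, X→TXT, T→X; joined: X TXT X TXT X TXT X TXT X TXT X.

XTXTXTXTXTXTXTXTXTXTX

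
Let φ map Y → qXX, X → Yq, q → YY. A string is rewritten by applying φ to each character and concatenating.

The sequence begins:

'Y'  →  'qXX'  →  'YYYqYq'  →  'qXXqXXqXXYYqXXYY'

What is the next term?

YYYqYqYYYqYqYYYqYqqXXqXXYYYqYqqXXqXX

φ(qXXqXXqXXYYqXXYY) expands symbol-by-symbol to YY Yq Yq YY Yq Yq YY Yq Yq qXX qXX YY Yq Yq qXX qXX; joining the 16 pieces gives the next term.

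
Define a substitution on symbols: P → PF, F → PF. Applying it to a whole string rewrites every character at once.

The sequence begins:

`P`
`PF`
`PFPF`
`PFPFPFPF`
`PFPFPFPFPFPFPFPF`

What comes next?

Rewriting the 16 symbols of PFPFPFPFPFPFPFPF one by one yields PF PF PF PF PF PF PF PF PF PF PF PF PF PF PF PF; concatenated:

PFPFPFPFPFPFPFPFPFPFPFPFPFPFPFPF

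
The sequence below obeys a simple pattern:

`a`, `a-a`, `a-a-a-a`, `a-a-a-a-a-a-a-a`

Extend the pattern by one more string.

a-a-a-a-a-a-a-a-a-a-a-a-a-a-a-a

Every step duplicates the string with '-' between the halves.
One more doubling of a-a-a-a-a-a-a-a gives the answer.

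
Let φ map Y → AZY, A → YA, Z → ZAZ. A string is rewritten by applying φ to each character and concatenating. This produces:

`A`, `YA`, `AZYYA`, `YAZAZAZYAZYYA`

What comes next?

Rewriting the 13 symbols of YAZAZAZYAZYYA one by one yields AZY YA ZAZ YA ZAZ YA ZAZ AZY YA ZAZ AZY AZY YA; concatenated:

AZYYAZAZYAZAZYAZAZAZYYAZAZAZYAZYYA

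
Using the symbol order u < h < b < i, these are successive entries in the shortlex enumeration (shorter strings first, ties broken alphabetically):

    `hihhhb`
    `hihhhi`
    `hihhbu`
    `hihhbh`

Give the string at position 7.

Stepping forward 3 times from hihhbh: hihhbh → hihhbb → hihhbi, then the target.

hihhiu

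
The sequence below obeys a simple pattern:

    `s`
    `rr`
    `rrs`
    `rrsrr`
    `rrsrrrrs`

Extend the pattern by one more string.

rrsrrrrsrrsrr

This is a Fibonacci-style word recurrence s(k) = s(k−1)·s(k−2): e.g. rr·s = rrs.
The next term joins rrsrrrrs and rrsrr.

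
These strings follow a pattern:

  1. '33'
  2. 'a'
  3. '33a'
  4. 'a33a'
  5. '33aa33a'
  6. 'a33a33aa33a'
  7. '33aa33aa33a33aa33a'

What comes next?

a33a33aa33a33aa33aa33a33aa33a

From term 3 onward, concatenate the second-to-last term with the last: 33·a = 33a, a·33a = a33a, …
Continuing: a33a33aa33a · 33aa33aa33a33aa33a gives term 8.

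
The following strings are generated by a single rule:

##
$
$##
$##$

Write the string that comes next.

This is a Fibonacci-style word recurrence s(k) = s(k−1)·s(k−2): e.g. $·## = $##.
So term 5 is $##$·$##.

$##$$##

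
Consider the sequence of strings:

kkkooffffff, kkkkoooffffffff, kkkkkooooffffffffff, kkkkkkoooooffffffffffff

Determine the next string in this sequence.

The n-th term is n+1 k's then n o's then 2n+2 f's, where the shown terms are n = 2, 3, 4, 5.
For the next term, n = 6, so the run lengths are 7, 6, 14.

kkkkkkkooooooffffffffffffff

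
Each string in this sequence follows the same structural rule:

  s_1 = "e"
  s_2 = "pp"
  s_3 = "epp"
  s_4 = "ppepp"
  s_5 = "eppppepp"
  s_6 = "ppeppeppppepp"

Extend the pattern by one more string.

From term 3 onward, concatenate the second-to-last term with the last: e·pp = epp, pp·epp = ppepp, …
Continuing: eppppepp · ppeppeppppepp gives term 7.

eppppeppppeppeppppepp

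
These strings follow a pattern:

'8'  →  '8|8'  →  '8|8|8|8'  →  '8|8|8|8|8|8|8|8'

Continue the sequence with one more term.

Every step duplicates the string with '|' between the halves.
Doubling 8|8|8|8|8|8|8|8 with '|' between the halves:

8|8|8|8|8|8|8|8|8|8|8|8|8|8|8|8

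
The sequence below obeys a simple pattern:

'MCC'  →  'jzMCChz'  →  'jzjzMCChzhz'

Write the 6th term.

jzjzjzjzjzMCChzhzhzhzhz

s(k+1) = jz·s(k)·hz, so each term gains jz as a prefix and hz as a suffix.
From jzjzMCChzhz, 3 further steps: jzjzMCChzhz → jzjzjzMCChzhzhz → jzjzjzjzMCChzhzhzhz → (answer).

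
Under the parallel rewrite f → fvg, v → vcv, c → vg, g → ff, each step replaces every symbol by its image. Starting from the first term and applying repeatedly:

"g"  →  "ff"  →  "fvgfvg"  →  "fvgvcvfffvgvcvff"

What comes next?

fvgvcvffvcvvgvcvfvgfvgfvgvcvffvcvvgvcvfvgfvg

Applying the rule to each of the 16 symbols of fvgvcvfffvgvcvff gives the pieces fvg vcv ff vcv vg vcv fvg fvg fvg vcv ff vcv vg vcv fvg fvg, which concatenate to the answer.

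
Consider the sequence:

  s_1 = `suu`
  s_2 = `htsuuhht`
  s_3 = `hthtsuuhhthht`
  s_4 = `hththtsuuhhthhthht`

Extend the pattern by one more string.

hthththtsuuhhthhthhthht

Each term wraps the previous one in ht on the left and hht on the right.
One more step from hththtsuuhhthhthht gives the answer.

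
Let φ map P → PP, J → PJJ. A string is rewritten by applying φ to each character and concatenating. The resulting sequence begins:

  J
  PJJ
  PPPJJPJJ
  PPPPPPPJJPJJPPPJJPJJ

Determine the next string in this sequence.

φ(PPPPPPPJJPJJPPPJJPJJ) expands symbol-by-symbol to PP PP PP PP PP PP PP PJJ PJJ PP PJJ PJJ PP PP PP PJJ PJJ PP PJJ PJJ; joining the 20 pieces gives the next term.

PPPPPPPPPPPPPPPJJPJJPPPJJPJJPPPPPPPJJPJJPPPJJPJJ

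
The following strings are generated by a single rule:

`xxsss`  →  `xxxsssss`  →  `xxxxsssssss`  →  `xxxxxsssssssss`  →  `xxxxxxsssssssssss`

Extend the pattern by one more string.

Term n consists of n x's, followed by 2n-1 s's, where the shown terms are n = 2, 3, 4, 5, 6.
Setting n = 7 gives 7, 13 characters in each block.

xxxxxxxsssssssssssss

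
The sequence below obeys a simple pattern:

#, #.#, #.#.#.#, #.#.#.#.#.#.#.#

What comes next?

Each string is two copies of the previous one joined by '.'.
Doubling #.#.#.#.#.#.#.# with '.' between the halves:

#.#.#.#.#.#.#.#.#.#.#.#.#.#.#.#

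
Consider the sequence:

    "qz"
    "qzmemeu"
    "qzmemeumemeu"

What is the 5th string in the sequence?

qzmemeumemeumemeumemeu

The strings grow by a fixed suffix memeu each time.
From qzmemeumemeu, 2 further steps: qzmemeumemeu → qzmemeumemeumemeu → (answer).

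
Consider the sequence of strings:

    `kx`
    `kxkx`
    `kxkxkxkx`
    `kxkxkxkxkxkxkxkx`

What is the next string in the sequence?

s(k+1) = s(k)·s(k) — each term doubles the last.
So the next term is two copies of kxkxkxkxkxkxkxkx.

kxkxkxkxkxkxkxkxkxkxkxkxkxkxkxkx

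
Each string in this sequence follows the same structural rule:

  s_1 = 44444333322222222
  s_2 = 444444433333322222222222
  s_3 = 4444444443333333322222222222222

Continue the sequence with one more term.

Reading off run lengths: 4 runs 5, 7, 9; 3 runs 4, 6, 8; 2 runs 8, 11, 14 — each is linear in n, where the shown terms are n = 2, 3, 4.
For the next term, n = 5, so the run lengths are 11, 10, 17.

44444444444333333333322222222222222222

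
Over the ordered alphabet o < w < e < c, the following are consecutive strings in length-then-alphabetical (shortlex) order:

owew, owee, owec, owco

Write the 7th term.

Continuing the enumeration 3 steps past owco: owco → owcw → owce → (answer).

owcc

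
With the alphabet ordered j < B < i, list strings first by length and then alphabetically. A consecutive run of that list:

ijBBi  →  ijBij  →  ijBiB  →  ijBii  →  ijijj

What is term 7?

Advancing 2 positions from ijijj through ijijj → ijijB reaches term 7.

ijiji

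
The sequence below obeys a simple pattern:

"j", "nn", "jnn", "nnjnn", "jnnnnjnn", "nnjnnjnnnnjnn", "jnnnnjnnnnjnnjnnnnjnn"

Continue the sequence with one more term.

From term 3 onward, concatenate the second-to-last term with the last: j·nn = jnn, nn·jnn = nnjnn, …
Continuing: nnjnnjnnnnjnn · jnnnnjnnnnjnnjnnnnjnn gives term 8.

nnjnnjnnnnjnnjnnnnjnnnnjnnjnnnnjnn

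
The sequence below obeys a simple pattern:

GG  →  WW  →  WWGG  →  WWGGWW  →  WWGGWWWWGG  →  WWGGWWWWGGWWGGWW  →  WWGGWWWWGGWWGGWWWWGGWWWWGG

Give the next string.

WWGGWWWWGGWWGGWWWWGGWWWWGGWWGGWWWWGGWWGGWW

From term 3 onward, concatenate the last term with the second-to-last: WW·GG = WWGG, WWGG·WW = WWGGWW, …
Continuing: WWGGWWWWGGWWGGWWWWGGWWWWGG · WWGGWWWWGGWWGGWW gives term 8.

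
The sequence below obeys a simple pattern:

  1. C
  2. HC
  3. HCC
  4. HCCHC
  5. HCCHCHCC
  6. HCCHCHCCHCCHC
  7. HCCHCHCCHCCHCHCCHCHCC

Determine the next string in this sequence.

This is a Fibonacci-style word recurrence s(k) = s(k−1)·s(k−2): e.g. HC·C = HCC.
Continuing: HCCHCHCCHCCHCHCCHCHCC · HCCHCHCCHCCHC gives term 8.

HCCHCHCCHCCHCHCCHCHCCHCCHCHCCHCCHC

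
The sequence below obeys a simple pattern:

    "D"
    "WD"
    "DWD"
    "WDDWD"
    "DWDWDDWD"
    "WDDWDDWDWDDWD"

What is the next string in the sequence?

From term 3 onward, concatenate the second-to-last term with the last: D·WD = DWD, WD·DWD = WDDWD, …
Continuing: DWDWDDWD · WDDWDDWDWDDWD gives term 7.

DWDWDDWDWDDWDDWDWDDWD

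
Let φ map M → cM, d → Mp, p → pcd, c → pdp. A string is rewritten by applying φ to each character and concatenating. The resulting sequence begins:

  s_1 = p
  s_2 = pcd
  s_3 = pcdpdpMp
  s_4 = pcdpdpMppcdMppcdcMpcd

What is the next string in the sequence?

pcdpdpMppcdMppcdcMpcdpcdpdpMpcMpcdpcdpdpMppdpcMpcdpdpMp

Replace each of the 21 characters of pcdpdpMppcdMppcdcMpcd in place — pcd pdp Mp pcd Mp pcd cM pcd pcd pdp Mp cM pcd pcd pdp Mp pdp cM pcd pdp Mp — and concatenate.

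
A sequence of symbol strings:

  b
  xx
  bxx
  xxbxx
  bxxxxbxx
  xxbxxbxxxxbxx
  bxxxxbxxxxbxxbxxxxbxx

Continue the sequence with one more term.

xxbxxbxxxxbxxbxxxxbxxxxbxxbxxxxbxx

This is a Fibonacci-style word recurrence s(k) = s(k−2)·s(k−1): e.g. b·xx = bxx.
So term 8 is xxbxxbxxxxbxx·bxxxxbxxxxbxxbxxxxbxx.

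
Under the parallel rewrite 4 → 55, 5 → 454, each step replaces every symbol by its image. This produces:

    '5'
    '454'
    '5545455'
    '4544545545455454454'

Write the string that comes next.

Applying the rule to each of the 19 symbols of 4544545545455454454 gives the pieces 55 454 55 55 454 55 454 454 55 454 55 454 454 55 454 55 55 454 55, which concatenate to the answer.

55454555545455454454554545545445455454555545455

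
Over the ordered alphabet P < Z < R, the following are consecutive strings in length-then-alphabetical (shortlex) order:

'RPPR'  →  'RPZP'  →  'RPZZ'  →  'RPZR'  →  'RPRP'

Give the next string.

RPRZ

Find the rightmost character of RPRP below R, bump it to the next letter, and reset everything to its right to P.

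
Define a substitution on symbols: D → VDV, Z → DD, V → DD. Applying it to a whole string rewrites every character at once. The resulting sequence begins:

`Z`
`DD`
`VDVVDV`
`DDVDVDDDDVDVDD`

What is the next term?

Rewriting the 14 symbols of DDVDVDDDDVDVDD one by one yields VDV VDV DD VDV DD VDV VDV VDV VDV DD VDV DD VDV VDV; concatenated:

VDVVDVDDVDVDDVDVVDVVDVVDVDDVDVDDVDVVDV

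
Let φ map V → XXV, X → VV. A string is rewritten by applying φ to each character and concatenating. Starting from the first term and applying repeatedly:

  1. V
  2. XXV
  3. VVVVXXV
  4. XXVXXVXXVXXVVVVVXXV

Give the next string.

VVVVXXVVVVVXXVVVVVXXVVVVVXXVXXVXXVXXVXXVVVVVXXV

Applying the rule to each of the 19 symbols of XXVXXVXXVXXVVVVVXXV gives the pieces VV VV XXV VV VV XXV VV VV XXV VV VV XXV XXV XXV XXV XXV VV VV XXV, which concatenate to the answer.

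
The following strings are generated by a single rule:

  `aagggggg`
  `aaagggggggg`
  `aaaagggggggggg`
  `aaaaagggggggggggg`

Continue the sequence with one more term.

The n-th term is n-1 a's then 2n g's, where the shown terms are n = 3, 4, 5, 6.
Setting n = 7 gives 6, 14 characters in each block.

aaaaaagggggggggggggg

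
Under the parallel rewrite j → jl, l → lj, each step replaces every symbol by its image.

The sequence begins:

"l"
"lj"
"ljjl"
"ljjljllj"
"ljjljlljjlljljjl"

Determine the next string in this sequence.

Applying the rule to each of the 16 symbols of ljjljlljjlljljjl gives the pieces lj jl jl lj jl lj lj jl jl lj lj jl lj jl jl lj, which concatenate to the answer.

ljjljlljjlljljjljlljljjlljjljllj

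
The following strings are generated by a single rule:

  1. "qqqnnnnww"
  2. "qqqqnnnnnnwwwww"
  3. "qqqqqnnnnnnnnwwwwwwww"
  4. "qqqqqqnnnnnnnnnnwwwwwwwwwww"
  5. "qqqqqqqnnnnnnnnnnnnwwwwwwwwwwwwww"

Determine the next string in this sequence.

Reading off run lengths: q runs 3, 4, 5, 6, 7; n runs 4, 6, 8, 10, 12; w runs 2, 5, 8, 11, 14 — each is linear in n (n = 1, 2, …).
For the next term, n = 6, so the run lengths are 8, 14, 17.

qqqqqqqqnnnnnnnnnnnnnnwwwwwwwwwwwwwwwww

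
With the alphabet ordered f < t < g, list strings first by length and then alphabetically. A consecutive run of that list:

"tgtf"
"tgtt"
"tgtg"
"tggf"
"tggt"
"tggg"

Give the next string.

Treat tggg as a base-3 numeral over the given alphabet and add one, carrying through any trailing g's.

gfff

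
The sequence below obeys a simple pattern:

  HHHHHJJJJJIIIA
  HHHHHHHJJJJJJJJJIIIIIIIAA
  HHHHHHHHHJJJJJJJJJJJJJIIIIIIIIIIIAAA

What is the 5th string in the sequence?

Each string has the form H^{2n+3} J^{4n+1} I^{4n-1} A^{n} (n = 1, 2, …).
Setting n = 5 gives 13, 21, 19, 5 characters in each block.

HHHHHHHHHHHHHJJJJJJJJJJJJJJJJJJJJJIIIIIIIIIIIIIIIIIIIAAAAA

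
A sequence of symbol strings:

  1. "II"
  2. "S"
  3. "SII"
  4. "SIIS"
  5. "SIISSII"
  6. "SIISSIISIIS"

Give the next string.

SIISSIISIISSIISSII

Each term (from the third on) is the previous term followed by the one before it: term 3 = S·II = SII.
Continuing: SIISSIISIIS · SIISSII gives term 7.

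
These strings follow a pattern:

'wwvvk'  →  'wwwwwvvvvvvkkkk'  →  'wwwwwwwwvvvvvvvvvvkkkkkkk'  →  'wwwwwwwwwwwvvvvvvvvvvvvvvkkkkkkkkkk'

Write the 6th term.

wwwwwwwwwwwwwwwwwvvvvvvvvvvvvvvvvvvvvvvkkkkkkkkkkkkkkkk

Reading off run lengths: w runs 2, 5, 8, 11; v runs 2, 6, 10, 14; k runs 1, 4, 7, 10 — each is linear in n (n = 1, 2, …).
For term 6, n = 6, so the run lengths are 17, 22, 16.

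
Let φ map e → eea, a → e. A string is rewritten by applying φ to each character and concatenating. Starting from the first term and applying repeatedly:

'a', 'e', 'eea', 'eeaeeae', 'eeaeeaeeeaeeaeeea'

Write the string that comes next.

eeaeeaeeeaeeaeeeaeeaeeaeeeaeeaeeeaeeaeeae

Applying the rule to each of the 17 symbols of eeaeeaeeeaeeaeeea gives the pieces eea eea e eea eea e eea eea eea e eea eea e eea eea eea e, which concatenate to the answer.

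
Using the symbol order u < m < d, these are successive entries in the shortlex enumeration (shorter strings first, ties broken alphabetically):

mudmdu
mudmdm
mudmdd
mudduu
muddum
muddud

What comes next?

muddmu

The successor of muddud increments the rightmost position that isn't already d and resets every position after it to u.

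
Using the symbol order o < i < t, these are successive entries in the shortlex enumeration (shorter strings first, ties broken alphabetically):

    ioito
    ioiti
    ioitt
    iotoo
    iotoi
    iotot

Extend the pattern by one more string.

iotio

Treat iotot as a base-3 numeral over the given alphabet and add one, carrying through any trailing t's.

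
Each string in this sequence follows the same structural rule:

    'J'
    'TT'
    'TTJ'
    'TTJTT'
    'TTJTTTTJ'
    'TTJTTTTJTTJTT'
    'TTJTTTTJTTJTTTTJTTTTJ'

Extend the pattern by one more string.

Each term (from the third on) is the previous term followed by the one before it: term 3 = TT·J = TTJ.
Continuing: TTJTTTTJTTJTTTTJTTTTJ · TTJTTTTJTTJTT gives term 8.

TTJTTTTJTTJTTTTJTTTTJTTJTTTTJTTJTT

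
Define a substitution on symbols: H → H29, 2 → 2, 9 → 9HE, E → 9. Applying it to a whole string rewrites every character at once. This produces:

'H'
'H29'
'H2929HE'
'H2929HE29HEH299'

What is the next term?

H2929HE29HEH29929HEH299H2929HE9HE

Replace each of the 15 characters of H2929HE29HEH299 in place — H29 2 9HE 2 9HE H29 9 2 9HE H29 9 H29 2 9HE 9HE — and concatenate.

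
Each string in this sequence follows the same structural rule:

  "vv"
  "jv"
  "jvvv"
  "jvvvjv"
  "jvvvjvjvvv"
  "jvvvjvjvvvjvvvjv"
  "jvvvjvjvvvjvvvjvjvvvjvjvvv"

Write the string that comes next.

From term 3 onward, concatenate the last term with the second-to-last: jv·vv = jvvv, jvvv·jv = jvvvjv, …
So term 8 is jvvvjvjvvvjvvvjvjvvvjvjvvv·jvvvjvjvvvjvvvjv.

jvvvjvjvvvjvvvjvjvvvjvjvvvjvvvjvjvvvjvvvjv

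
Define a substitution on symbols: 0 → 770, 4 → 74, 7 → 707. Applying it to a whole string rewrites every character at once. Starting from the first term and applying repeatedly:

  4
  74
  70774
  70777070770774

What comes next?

Rewriting the 14 symbols of 70777070770774 one by one yields 707 770 707 707 707 770 707 770 707 707 770 707 707 74; concatenated:

70777070770770777070777070770777070770774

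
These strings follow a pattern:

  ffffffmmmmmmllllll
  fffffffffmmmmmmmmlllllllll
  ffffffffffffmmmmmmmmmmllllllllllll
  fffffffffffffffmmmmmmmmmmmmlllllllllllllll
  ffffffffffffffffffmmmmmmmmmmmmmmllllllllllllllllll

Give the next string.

fffffffffffffffffffffmmmmmmmmmmmmmmmmlllllllllllllllllllll

Term n consists of 3n f's, followed by 2n+2 m's, followed by 3n l's, where the shown terms are n = 2, 3, 4, 5, 6.
Setting n = 7 gives 21, 16, 21 characters in each block.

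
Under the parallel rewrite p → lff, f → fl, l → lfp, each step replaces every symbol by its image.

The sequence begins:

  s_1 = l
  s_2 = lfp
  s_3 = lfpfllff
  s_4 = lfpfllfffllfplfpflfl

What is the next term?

lfpfllfffllfplfpflflfllfplfpfllfflfpfllfffllfpfllfp

φ(lfpfllfffllfplfpflfl) expands symbol-by-symbol to lfp fl lff fl lfp lfp fl fl fl lfp lfp fl lff lfp fl lff fl lfp fl lfp; joining the 20 pieces gives the next term.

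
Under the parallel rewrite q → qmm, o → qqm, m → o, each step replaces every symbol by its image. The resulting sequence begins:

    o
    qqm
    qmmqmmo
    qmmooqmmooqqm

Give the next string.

qmmooqqmqqmqmmooqqmqqmqmmqmmo

φ(qmmooqmmooqqm) expands symbol-by-symbol to qmm o o qqm qqm qmm o o qqm qqm qmm qmm o; joining the 13 pieces gives the next term.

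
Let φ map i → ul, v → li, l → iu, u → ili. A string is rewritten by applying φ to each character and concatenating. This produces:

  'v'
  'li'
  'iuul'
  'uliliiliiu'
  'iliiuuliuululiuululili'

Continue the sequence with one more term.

uliuululiliiliiuuliliiliiuiliiuuliliiliiuiliiuuliuul

Applying the rule to each of the 22 symbols of iliiuuliuululiuululili gives the pieces ul iu ul ul ili ili iu ul ili ili iu ili iu ul ili ili iu ili iu ul iu ul, which concatenate to the answer.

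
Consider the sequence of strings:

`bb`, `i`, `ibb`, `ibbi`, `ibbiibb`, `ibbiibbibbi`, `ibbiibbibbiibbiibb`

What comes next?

ibbiibbibbiibbiibbibbiibbibbi

From term 3 onward, concatenate the last term with the second-to-last: i·bb = ibb, ibb·i = ibbi, …
The next term joins ibbiibbibbiibbiibb and ibbiibbibbi.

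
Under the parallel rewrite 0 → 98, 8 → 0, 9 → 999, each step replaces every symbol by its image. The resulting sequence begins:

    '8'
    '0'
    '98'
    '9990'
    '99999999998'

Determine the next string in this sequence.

Apply φ to 99999999998 symbol by symbol: 9→999, 9→999, 9→999, 9→999, 9→999, 9→999, 9→999, 9→999, 9→999, 9→999, 8→0; joined: 999 999 999 999 999 999 999 999 999 999 0.

9999999999999999999999999999990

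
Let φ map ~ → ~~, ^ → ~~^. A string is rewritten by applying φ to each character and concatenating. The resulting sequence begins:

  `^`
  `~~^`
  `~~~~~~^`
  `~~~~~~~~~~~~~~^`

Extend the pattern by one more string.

φ(~~~~~~~~~~~~~~^) expands symbol-by-symbol to ~~ ~~ ~~ ~~ ~~ ~~ ~~ ~~ ~~ ~~ ~~ ~~ ~~ ~~ ~~^; joining the 15 pieces gives the next term.

~~~~~~~~~~~~~~~~~~~~~~~~~~~~~~^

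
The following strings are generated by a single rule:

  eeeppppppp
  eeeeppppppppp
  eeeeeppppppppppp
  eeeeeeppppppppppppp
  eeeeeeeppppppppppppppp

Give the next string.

The n-th term is n e's then 2n+1 p's, where the shown terms are n = 3, 4, 5, 6, 7.
For the next term, n = 8, so the run lengths are 8, 17.

eeeeeeeeppppppppppppppppp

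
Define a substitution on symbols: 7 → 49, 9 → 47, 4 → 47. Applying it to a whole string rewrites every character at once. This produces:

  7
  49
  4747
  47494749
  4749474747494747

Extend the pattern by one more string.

φ(4749474747494747) expands symbol-by-symbol to 47 49 47 47 47 49 47 49 47 49 47 47 47 49 47 49; joining the 16 pieces gives the next term.

47494747474947494749474747494749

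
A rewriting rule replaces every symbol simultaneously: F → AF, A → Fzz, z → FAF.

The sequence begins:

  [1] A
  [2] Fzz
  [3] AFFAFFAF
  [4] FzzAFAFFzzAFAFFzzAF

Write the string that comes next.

φ(FzzAFAFFzzAFAFFzzAF) expands symbol-by-symbol to AF FAF FAF Fzz AF Fzz AF AF FAF FAF Fzz AF Fzz AF AF FAF FAF Fzz AF; joining the 19 pieces gives the next term.

AFFAFFAFFzzAFFzzAFAFFAFFAFFzzAFFzzAFAFFAFFAFFzzAF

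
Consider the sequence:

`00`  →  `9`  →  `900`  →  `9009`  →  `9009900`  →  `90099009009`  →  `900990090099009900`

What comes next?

This is a Fibonacci-style word recurrence s(k) = s(k−1)·s(k−2): e.g. 9·00 = 900.
So term 8 is 900990090099009900·90099009009.

90099009009900990090099009009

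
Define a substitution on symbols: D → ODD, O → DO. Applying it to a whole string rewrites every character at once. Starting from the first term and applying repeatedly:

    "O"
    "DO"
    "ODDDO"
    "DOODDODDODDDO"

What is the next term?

φ(DOODDODDODDDO) expands symbol-by-symbol to ODD DO DO ODD ODD DO ODD ODD DO ODD ODD ODD DO; joining the 13 pieces gives the next term.

ODDDODOODDODDDOODDODDDOODDODDODDDO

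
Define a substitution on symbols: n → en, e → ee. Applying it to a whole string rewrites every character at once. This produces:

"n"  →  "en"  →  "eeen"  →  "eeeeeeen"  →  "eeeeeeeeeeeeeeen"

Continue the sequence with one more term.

eeeeeeeeeeeeeeeeeeeeeeeeeeeeeeen

Applying the rule to each of the 16 symbols of eeeeeeeeeeeeeeen gives the pieces ee ee ee ee ee ee ee ee ee ee ee ee ee ee ee en, which concatenate to the answer.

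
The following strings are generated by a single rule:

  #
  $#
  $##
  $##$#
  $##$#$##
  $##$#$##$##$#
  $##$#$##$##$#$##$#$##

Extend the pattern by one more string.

This is a Fibonacci-style word recurrence s(k) = s(k−1)·s(k−2): e.g. $#·# = $##.
The next term joins $##$#$##$##$#$##$#$## and $##$#$##$##$#.

$##$#$##$##$#$##$#$##$##$#$##$##$#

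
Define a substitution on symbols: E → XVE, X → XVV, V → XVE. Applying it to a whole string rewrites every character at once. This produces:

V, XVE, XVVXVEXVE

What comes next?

Rewriting each symbol of XVVXVEXVE: X→XVV, V→XVE, V→XVE, X→XVV, V→XVE, E→XVE, X→XVV, V→XVE, E→XVE, which concatenates to XVV XVE XVE XVV XVE XVE XVV XVE XVE.

XVVXVEXVEXVVXVEXVEXVVXVEXVE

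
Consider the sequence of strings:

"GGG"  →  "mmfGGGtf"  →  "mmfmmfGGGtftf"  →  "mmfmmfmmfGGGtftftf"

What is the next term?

mmfmmfmmfmmfGGGtftftftf

Every step adds mmf to the front and tf to the end of the previous string.
One more step from mmfmmfmmfGGGtftftf gives the answer.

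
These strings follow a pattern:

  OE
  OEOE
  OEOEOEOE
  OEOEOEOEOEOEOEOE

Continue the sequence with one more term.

Every step duplicates the string.
Doubling OEOEOEOEOEOEOEOE:

OEOEOEOEOEOEOEOEOEOEOEOEOEOEOEOE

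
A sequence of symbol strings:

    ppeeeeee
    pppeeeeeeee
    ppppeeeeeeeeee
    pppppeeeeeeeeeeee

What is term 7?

The n-th term is n p's then 2n+2 e's, where the shown terms are n = 2, 3, 4, 5.
For term 7, n = 8, so the run lengths are 8, 18.

ppppppppeeeeeeeeeeeeeeeeee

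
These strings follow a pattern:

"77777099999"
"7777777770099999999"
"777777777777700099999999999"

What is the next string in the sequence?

The n-th term is 4n+1 7's then n 0's then 3n+2 9's (n = 1, 2, …).
At n = 4 the blocks have lengths 17, 4, 14.

77777777777777777000099999999999999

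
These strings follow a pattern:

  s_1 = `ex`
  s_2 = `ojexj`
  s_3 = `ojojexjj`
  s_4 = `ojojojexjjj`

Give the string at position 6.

Every step adds oj to the front and j to the end of the previous string.
From ojojojexjjj, 2 further steps: ojojojexjjj → ojojojojexjjjj → (answer).

ojojojojojexjjjjj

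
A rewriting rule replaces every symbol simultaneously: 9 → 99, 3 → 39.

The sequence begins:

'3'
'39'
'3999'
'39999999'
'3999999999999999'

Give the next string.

φ(3999999999999999) expands symbol-by-symbol to 39 99 99 99 99 99 99 99 99 99 99 99 99 99 99 99; joining the 16 pieces gives the next term.

39999999999999999999999999999999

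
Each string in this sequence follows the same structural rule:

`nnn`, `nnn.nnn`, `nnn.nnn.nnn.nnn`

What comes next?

Each string is two copies of the previous one joined by '.'.
So the next term is two copies of nnn.nnn.nnn.nnn with '.' between the halves.

nnn.nnn.nnn.nnn.nnn.nnn.nnn.nnn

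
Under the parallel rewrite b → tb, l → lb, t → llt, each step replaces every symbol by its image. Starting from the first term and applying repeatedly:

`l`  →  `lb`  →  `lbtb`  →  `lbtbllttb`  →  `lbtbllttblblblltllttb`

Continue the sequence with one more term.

Rewriting the 21 symbols of lbtbllttblblblltllttb one by one yields lb tb llt tb lb lb llt llt tb lb tb lb tb lb lb llt lb lb llt llt tb; concatenated:

lbtbllttblblblltllttblbtblbtblblblltlblblltllttb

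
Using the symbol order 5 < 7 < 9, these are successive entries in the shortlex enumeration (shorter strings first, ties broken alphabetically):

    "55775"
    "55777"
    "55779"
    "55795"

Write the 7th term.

55955

Advancing 3 positions from 55795 through 55795 → 55797 → 55799 reaches term 7.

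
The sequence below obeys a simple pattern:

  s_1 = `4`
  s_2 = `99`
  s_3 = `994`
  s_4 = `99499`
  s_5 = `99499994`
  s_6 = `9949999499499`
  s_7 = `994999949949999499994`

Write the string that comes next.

Each term (from the third on) is the previous term followed by the one before it: term 3 = 99·4 = 994.
The next term joins 994999949949999499994 and 9949999499499.

9949999499499994999949949999499499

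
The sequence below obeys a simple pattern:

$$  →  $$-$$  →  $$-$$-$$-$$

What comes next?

$$-$$-$$-$$-$$-$$-$$-$$

Every step duplicates the string with '-' between the halves.
So the next term is two copies of $$-$$-$$-$$ with '-' between the halves.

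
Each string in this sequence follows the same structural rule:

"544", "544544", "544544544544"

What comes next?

Each string is two copies of the previous one concatenated.
One more doubling of 544544544544 gives the answer.

544544544544544544544544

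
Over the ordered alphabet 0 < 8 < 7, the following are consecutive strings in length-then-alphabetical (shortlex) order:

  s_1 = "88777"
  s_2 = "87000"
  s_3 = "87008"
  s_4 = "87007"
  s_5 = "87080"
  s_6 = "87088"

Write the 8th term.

87070

Advancing 2 positions from 87088 through 87088 → 87087 reaches term 8.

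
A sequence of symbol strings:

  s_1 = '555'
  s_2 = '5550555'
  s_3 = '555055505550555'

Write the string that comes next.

5550555055505550555055505550555

Every step duplicates the string with '0' between the halves.
So the next term is two copies of 555055505550555 with '0' between the halves.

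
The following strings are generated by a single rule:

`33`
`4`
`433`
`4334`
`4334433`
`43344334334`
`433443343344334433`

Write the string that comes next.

43344334334433443343344334334

From term 3 onward, concatenate the last term with the second-to-last: 4·33 = 433, 433·4 = 4334, …
So term 8 is 433443343344334433·43344334334.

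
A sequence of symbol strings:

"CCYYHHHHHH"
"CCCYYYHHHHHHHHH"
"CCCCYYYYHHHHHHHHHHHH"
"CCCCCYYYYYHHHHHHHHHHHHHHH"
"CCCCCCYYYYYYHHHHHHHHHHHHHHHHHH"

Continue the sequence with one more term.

The n-th term is n C's then n Y's then 3n H's, where the shown terms are n = 2, 3, 4, 5, 6.
For the next term, n = 7, so the run lengths are 7, 7, 21.

CCCCCCCYYYYYYYHHHHHHHHHHHHHHHHHHHHH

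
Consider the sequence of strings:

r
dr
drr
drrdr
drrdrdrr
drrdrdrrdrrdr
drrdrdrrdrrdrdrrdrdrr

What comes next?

drrdrdrrdrrdrdrrdrdrrdrrdrdrrdrrdr

From term 3 onward, concatenate the last term with the second-to-last: dr·r = drr, drr·dr = drrdr, …
The next term joins drrdrdrrdrrdrdrrdrdrr and drrdrdrrdrrdr.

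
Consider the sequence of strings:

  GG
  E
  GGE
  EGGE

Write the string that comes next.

From term 3 onward, concatenate the second-to-last term with the last: GG·E = GGE, E·GGE = EGGE, …
So term 5 is GGE·EGGE.

GGEEGGE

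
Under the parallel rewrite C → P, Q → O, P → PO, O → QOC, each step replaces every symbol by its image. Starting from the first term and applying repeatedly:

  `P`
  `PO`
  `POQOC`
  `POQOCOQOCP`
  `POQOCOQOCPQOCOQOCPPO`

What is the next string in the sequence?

POQOCOQOCPQOCOQOCPPOOQOCPQOCOQOCPPOPOQOC

Applying the rule to each of the 20 symbols of POQOCOQOCPQOCOQOCPPO gives the pieces PO QOC O QOC P QOC O QOC P PO O QOC P QOC O QOC P PO PO QOC, which concatenate to the answer.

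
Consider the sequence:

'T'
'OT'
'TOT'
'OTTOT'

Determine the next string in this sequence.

Each term (from the third on) is the two preceding terms concatenated in order: term 3 = T·OT = TOT.
The next term joins TOT and OTTOT.

TOTOTTOT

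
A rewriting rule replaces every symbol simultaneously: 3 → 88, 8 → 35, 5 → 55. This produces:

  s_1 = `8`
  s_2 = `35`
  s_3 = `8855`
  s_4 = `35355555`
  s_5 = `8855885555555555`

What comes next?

35355555353555555555555555555555

Replace each of the 16 characters of 8855885555555555 in place — 35 35 55 55 35 35 55 55 55 55 55 55 55 55 55 55 — and concatenate.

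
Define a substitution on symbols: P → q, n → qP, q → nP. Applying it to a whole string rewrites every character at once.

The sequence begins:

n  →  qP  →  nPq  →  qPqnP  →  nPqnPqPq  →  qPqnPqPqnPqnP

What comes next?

nPqnPqPqnPqnPqPqnPqPq

Replace each of the 13 characters of qPqnPqPqnPqnP in place — nP q nP qP q nP q nP qP q nP qP q — and concatenate.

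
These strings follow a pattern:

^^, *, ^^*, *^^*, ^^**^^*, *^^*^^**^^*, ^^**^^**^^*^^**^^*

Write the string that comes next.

*^^*^^**^^*^^**^^**^^*^^**^^*

Each term (from the third on) is the two preceding terms concatenated in order: term 3 = ^^·* = ^^*.
The next term joins *^^*^^**^^* and ^^**^^**^^*^^**^^*.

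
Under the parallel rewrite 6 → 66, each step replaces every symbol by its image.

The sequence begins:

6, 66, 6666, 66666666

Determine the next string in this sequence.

6666666666666666

Expanding 66666666: 6→66, 6→66, 6→66, 6→66, 6→66, 6→66, 6→66, 6→66. Concatenated: 66 66 66 66 66 66 66 66.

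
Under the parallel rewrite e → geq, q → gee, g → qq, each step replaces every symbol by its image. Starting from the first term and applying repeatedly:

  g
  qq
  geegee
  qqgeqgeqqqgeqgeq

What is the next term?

Rewriting the 16 symbols of qqgeqgeqqqgeqgeq one by one yields gee gee qq geq gee qq geq gee gee gee qq geq gee qq geq gee; concatenated:

geegeeqqgeqgeeqqgeqgeegeegeeqqgeqgeeqqgeqgee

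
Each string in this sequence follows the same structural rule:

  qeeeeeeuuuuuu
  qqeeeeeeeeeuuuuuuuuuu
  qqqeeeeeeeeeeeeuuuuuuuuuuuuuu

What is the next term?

Each string has the form q^{n-1} e^{3n} u^{4n-2}, where the shown terms are n = 2, 3, 4.
For the next term, n = 5, so the run lengths are 4, 15, 18.

qqqqeeeeeeeeeeeeeeeuuuuuuuuuuuuuuuuuu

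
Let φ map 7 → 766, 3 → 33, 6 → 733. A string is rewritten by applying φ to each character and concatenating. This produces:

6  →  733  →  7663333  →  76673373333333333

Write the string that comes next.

766733733766333376633333333333333333333

φ(76673373333333333) expands symbol-by-symbol to 766 733 733 766 33 33 766 33 33 33 33 33 33 33 33 33 33; joining the 17 pieces gives the next term.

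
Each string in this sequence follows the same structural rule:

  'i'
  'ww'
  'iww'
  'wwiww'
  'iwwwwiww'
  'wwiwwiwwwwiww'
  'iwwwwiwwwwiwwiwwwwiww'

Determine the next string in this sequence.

From term 3 onward, concatenate the second-to-last term with the last: i·ww = iww, ww·iww = wwiww, …
So term 8 is wwiwwiwwwwiww·iwwwwiwwwwiwwiwwwwiww.

wwiwwiwwwwiwwiwwwwiwwwwiwwiwwwwiww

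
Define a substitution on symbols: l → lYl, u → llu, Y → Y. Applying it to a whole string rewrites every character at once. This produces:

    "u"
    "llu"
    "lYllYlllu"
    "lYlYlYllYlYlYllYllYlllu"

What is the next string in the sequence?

Rewriting the 23 symbols of lYlYlYllYlYlYllYllYlllu one by one yields lYl Y lYl Y lYl Y lYl lYl Y lYl Y lYl Y lYl lYl Y lYl lYl Y lYl lYl lYl llu; concatenated:

lYlYlYlYlYlYlYllYlYlYlYlYlYlYllYlYlYllYlYlYllYllYlllu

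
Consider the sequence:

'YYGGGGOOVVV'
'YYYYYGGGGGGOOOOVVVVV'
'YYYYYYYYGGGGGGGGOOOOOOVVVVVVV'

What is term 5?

Reading off run lengths: Y runs 2, 5, 8; G runs 4, 6, 8; O runs 2, 4, 6; V runs 3, 5, 7 — each is linear in n (n = 1, 2, …).
At n = 5 the blocks have lengths 14, 12, 10, 11.

YYYYYYYYYYYYYYGGGGGGGGGGGGOOOOOOOOOOVVVVVVVVVVV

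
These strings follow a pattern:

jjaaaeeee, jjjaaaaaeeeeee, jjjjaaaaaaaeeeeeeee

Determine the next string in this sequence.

Each string has the form j^{n} a^{2n-1} e^{2n}, where the shown terms are n = 2, 3, 4.
Setting n = 5 gives 5, 9, 10 characters in each block.

jjjjjaaaaaaaaaeeeeeeeeee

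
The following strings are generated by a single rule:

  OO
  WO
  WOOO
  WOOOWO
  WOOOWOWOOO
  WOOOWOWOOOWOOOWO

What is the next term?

WOOOWOWOOOWOOOWOWOOOWOWOOO

From term 3 onward, concatenate the last term with the second-to-last: WO·OO = WOOO, WOOO·WO = WOOOWO, …
So term 7 is WOOOWOWOOOWOOOWO·WOOOWOWOOO.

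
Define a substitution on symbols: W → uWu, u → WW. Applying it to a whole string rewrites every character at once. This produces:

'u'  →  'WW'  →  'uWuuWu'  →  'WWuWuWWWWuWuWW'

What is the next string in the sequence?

φ(WWuWuWWWWuWuWW) expands symbol-by-symbol to uWu uWu WW uWu WW uWu uWu uWu uWu WW uWu WW uWu uWu; joining the 14 pieces gives the next term.

uWuuWuWWuWuWWuWuuWuuWuuWuWWuWuWWuWuuWu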